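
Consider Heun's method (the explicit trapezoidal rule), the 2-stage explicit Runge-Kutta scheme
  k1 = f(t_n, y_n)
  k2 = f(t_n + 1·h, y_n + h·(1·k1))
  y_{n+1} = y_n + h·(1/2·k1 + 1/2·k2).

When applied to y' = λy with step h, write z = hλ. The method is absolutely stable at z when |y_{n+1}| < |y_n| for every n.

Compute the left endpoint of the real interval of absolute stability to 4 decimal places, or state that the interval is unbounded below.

Set f=λy, z=hλ:
  order 2, 2-stage ⇒ R(z)=1+z+z^2/2
  (e.g. R(-0.96)=0.50080, |R|=0.50080)

Boundary: |R(x)|=1, x<0.
x=-0.96: |R|=0.5008
|R(-2.14)|=1.1498 |R(-1.88)|=0.8872 |R(-1.14)|=0.5098
Bisect:
  x_lo=-2.5177 |R|=1.6517  x_hi=-0.1447 |R|=0.8658
  mid=-1.33117 |R|=0.55484 →hi
  mid=-1.92442 |R|=0.92728 →hi
  mid=-2.22105 |R|=1.24548 →lo
  mid=-2.07274 |R|=1.07538 →lo
  mid=-1.99858 |R|=0.99858 →hi
  mid=-2.03566 |R|=1.03629 →lo
  mid=-2.01712 |R|=1.01727 →lo
  ...
  [-2.00003,-1.99988] ⇒ x*=-2.0000
So |R|<1 on (-2.0000, 0).

z* = -2.0000.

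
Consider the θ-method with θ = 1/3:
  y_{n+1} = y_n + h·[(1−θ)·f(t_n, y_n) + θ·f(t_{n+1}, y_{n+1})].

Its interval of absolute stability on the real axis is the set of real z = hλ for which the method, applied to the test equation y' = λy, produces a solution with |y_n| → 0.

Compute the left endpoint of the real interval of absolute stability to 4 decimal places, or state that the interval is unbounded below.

z* = -6.0000.

Set f=λy, z=hλ:
  y_{n+1} = y_n + z·[2/3·y_n + 1/3·y_{n+1}] ⇒ (1 − 1/3z)y_{n+1} = (1 + 2/3z)y_n
  ⇒ R(z) = (1 + 2/3z)/(1 − 1/3z).

Need |R(x)|<1, x<0.
x=-0.67: |R|=0.4523
R=−1: 1+2/3x = −1+1/3x ⇒ -1/3x=2 ⇒ x=2/(-1/3)=-6.0000
Confirm numerically:
  x=-5.358: |R|=0.92319 <1
  x=-4.774: |R|=0.84229 <1
  x=-3.139: |R|=0.53396 <1
  x=-2.959: |R|=0.48968 <1
  x=-6.553: |R|=1.05789 >1
  x=-6.311: |R|=1.03340 >1
  x=-6.140: |R|=1.01532 >1
Interval (-6.0000, 0).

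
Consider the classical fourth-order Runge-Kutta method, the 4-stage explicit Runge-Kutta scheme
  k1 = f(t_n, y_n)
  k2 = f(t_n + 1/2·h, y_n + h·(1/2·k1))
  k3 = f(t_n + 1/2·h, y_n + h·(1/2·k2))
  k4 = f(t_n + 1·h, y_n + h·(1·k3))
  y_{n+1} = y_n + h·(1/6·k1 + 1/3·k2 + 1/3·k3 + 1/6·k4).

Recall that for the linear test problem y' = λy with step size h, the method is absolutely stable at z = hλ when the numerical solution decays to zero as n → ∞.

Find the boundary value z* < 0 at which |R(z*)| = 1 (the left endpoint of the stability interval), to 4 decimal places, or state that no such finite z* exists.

left endpoint -2.7853.

Test eqn y'=λy, z=hλ:
  order 4, 4-stage ⇒ R(z)=1+z+z^2/2+z^3/6+z^4/24
  (e.g. R(-1.23)=0.31167, |R|=0.31167)

Find x<0 with |R(x)|<1.
x=-1.23: |R|=0.3117
|R(-1.78)|=0.2825 |R(-1.44)|=0.2783 |R(-0.51)|=0.6008
Bisect:
  x_lo=-3.3715 |R|=2.3084  x_hi=-0.0712 |R|=0.9313
  mid=-1.72135 |R|=0.27592 →hi
  mid=-2.54643 |R|=0.69567 →hi
  mid=-2.95896 |R|=1.29501 →lo
  mid=-2.75270 |R|=0.95195 →hi
  mid=-2.85583 |R|=1.11166 →lo
  mid=-2.80426 |R|=1.02898 →lo
  mid=-2.77848 |R|=0.98977 →hi
  mid=-2.79137 |R|=1.00920 →lo
  ...
  [-2.78533,-2.78513] ⇒ x*=-2.7853
So |R|<1 on (-2.7853, 0).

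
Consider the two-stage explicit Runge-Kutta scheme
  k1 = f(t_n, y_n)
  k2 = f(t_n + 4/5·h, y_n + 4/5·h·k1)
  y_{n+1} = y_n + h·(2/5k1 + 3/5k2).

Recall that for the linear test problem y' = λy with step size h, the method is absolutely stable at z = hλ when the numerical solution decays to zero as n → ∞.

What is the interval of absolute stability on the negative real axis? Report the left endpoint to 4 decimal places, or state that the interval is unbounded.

(-2.0833, 0).

With y'=λy (z=hλ):
  k1=λy_n ⇒ h·k1=z·y_n;  k2=λ(1+4/5z)y_n ⇒ h·k2=z(1+4/5z)y_n
  y_{n+1}/y_n = 1 + 2/5z + 3/5z(1+4/5z) = 1 + z + 12/25z²
  ⇒ R(z) = 1 + z + 12/25z².

Solve |R(x)|<1 on ℝ⁻.
x=-0.6: |R|=0.5728
R=1: x+12/25x²=0 ⇒ x=−25/12=-2.0833; min R=1−1/(4·12/25)=0.4792>−1
Confirm numerically:
  x=-1.579: |R|=0.61776 <1
  x=-1.438: |R|=0.55457 <1
  x=-1.146: |R|=0.48439 <1
  x=-0.874: |R|=0.49266 <1
  x=-2.561: |R|=1.58719 >1
  x=-2.408: |R|=1.37526 >1
Interval (-2.0833, 0).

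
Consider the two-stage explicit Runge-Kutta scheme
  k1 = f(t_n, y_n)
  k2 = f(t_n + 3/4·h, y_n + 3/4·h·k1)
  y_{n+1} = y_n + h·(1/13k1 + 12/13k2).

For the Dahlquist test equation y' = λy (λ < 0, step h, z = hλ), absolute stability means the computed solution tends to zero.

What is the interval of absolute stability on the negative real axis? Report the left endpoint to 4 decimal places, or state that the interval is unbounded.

(-1.4444, 0).

Test eqn y'=λy, z=hλ:
  k1=λy_n ⇒ h·k1=z·y_n;  k2=λ(1+3/4z)y_n ⇒ h·k2=z(1+3/4z)y_n
  y_{n+1}/y_n = 1 + 1/13z + 12/13z(1+3/4z) = 1 + z + 9/13z²
  so R(z) = 1 + z + 9/13z².

Boundary: |R(x)|=1, x<0.
x=-1.66: |R|=1.2477
R=1: x+9/13x²=0 ⇒ x=−13/9=-1.4444; min R=1−1/(4·9/13)=0.6389>−1
Confirm numerically:
  x=-1.308: |R|=0.87644 <1
  x=-0.892: |R|=0.65884 <1
  x=-0.733: |R|=0.63897 <1
  x=-0.618: |R|=0.64641 <1
  x=-2.005: |R|=1.77809 >1
  x=-1.979: |R|=1.73238 >1
So |R|<1 on (-1.4444, 0).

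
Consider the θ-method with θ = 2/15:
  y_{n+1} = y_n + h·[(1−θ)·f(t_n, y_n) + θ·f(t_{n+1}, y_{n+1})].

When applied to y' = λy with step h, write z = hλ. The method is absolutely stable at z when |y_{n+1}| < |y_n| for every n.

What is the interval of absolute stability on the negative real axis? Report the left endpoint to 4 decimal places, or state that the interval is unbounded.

(-2.7273, 0).

On y'=λy, z=hλ:
  y_{n+1} = y_n + z·[13/15·y_n + 2/15·y_{n+1}] ⇒ (1 − 2/15z)y_{n+1} = (1 + 13/15z)y_n
  so R(z) = (1 + 13/15z)/(1 − 2/15z).

Solve |R(x)|<1 on ℝ⁻.
x=-0.77: |R|=0.3017
R=−1: 1+13/15x = −1+2/15x ⇒ -11/15x=2 ⇒ x=2/(-11/15)=-2.7273
Confirm numerically:
  x=-2.681: |R|=0.97500 <1
  x=-2.386: |R|=0.81014 <1
  x=-2.169: |R|=0.68244 <1
  x=-1.757: |R|=0.42352 <1
  x=-2.938: |R|=1.11104 >1
  x=-2.924: |R|=1.10380 >1
Stable set (-2.7273, 0).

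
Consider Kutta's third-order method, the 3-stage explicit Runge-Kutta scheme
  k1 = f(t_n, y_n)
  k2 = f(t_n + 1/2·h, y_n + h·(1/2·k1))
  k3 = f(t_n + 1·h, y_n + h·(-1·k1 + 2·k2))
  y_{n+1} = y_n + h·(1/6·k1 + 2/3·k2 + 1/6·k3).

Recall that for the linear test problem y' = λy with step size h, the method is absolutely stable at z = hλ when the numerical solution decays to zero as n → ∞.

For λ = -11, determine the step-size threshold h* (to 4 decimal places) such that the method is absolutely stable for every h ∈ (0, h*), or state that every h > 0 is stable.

On y'=λy, z=hλ:
  order 3, 3-stage ⇒ R(z)=1+z+z^2/2+z^3/6
  (e.g. R(-0.41)=0.66256, |R|=0.66256)

Solve |R(x)|<1 on ℝ⁻.
x=-0.41: |R|=0.6626
|R(-2.34)|=0.7377 |R(-1.64)|=0.0304 |R(-1.26)|=0.2004
Bisect:
  x_lo=-3.3627 |R|=3.0464  x_hi=-0.1399 |R|=0.8695
  mid=-1.75129 |R|=0.11299 →hi
  mid=-2.55702 |R|=1.07429 →lo
  mid=-2.15416 |R|=0.49998 →hi
  mid=-2.35559 |R|=0.75963 →hi
  mid=-2.45630 |R|=0.90957 →hi
  mid=-2.50666 |R|=0.99002 →hi
  mid=-2.53184 |R|=1.03167 →lo
  ...
  [-2.51276,-2.51256] ⇒ x*=-2.5127
Stable set (-2.5127, 0).

(-2.5127,0); λ=-11 ⇒ h* = 0.2284.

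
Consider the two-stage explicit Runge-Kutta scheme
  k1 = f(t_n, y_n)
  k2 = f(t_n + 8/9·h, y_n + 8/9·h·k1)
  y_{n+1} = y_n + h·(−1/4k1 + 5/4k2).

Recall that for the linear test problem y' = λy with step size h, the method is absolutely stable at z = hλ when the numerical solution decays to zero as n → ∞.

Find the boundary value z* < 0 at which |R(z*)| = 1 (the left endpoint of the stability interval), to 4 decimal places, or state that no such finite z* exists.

On y'=λy, z=hλ:
  k1=λy_n ⇒ h·k1=z·y_n;  k2=λ(1+8/9z)y_n ⇒ h·k2=z(1+8/9z)y_n
  y_{n+1}/y_n = 1 − 1/4z + 5/4z(1+8/9z) = 1 + z + 10/9z²
  R(z) = 1 + z + 10/9z².

Solve |R(x)|<1 on ℝ⁻.
x=-1.34: |R|=1.6551
R=1: x+10/9x²=0 ⇒ x=−9/10=-0.9000; min R=1−1/(4·10/9)=0.7750>−1
Confirm numerically:
  x=-0.773: |R|=0.89092 <1
  x=-0.643: |R|=0.81639 <1
  x=-0.421: |R|=0.77593 <1
  x=-1.482: |R|=1.95836 >1
  x=-1.184: |R|=1.37362 >1
  x=-0.988: |R|=1.09660 >1
So |R|<1 on (-0.9000, 0).

left endpoint -0.9000.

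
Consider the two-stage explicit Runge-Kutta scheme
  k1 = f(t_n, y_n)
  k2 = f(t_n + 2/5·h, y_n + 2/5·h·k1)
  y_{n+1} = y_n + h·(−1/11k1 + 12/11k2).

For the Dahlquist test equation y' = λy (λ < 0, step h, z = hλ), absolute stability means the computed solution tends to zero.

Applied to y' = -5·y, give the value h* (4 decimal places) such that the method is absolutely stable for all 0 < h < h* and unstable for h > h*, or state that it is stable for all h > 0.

With y'=λy (z=hλ):
  k1=λy_n ⇒ h·k1=z·y_n;  k2=λ(1+2/5z)y_n ⇒ h·k2=z(1+2/5z)y_n
  y_{n+1}/y_n = 1 − 1/11z + 12/11z(1+2/5z) = 1 + z + 24/55z²
  R(z) = 1 + z + 24/55z².

Solve |R(x)|<1 on ℝ⁻.
x=-0.84: |R|=0.4679
R=1: x+24/55x²=0 ⇒ x=−55/24=-2.2917; min R=1−1/(4·24/55)=0.4271>−1
Confirm numerically:
  x=-2.110: |R|=0.83273 <1
  x=-2.089: |R|=0.81526 <1
  x=-1.621: |R|=0.52561 <1
  x=-1.079: |R|=0.42903 <1
  x=-2.688: |R|=1.46488 >1
  x=-2.434: |R|=1.15117 >1
  x=-2.371: |R|=1.08208 >1
So |R|<1 on (-2.2917, 0).

(-2.2917,0); λ=-5 ⇒ h* = (55/24)/5 = 0.4583.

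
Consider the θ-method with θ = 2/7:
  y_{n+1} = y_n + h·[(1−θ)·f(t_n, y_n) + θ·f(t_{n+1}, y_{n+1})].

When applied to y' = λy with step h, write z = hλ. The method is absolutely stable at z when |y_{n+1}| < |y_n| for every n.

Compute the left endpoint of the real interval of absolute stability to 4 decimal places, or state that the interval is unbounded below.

Set f=λy, z=hλ:
  y_{n+1} = y_n + z·[5/7·y_n + 2/7·y_{n+1}] ⇒ (1 − 2/7z)y_{n+1} = (1 + 5/7z)y_n
  so R(z) = (1 + 5/7z)/(1 − 2/7z).

Find x<0 with |R(x)|<1.
x=-1.71: |R|=0.1488
R=−1: 1+5/7x = −1+2/7x ⇒ -3/7x=2 ⇒ x=2/(-3/7)=-4.6667
Confirm numerically:
  x=-3.315: |R|=0.70249 <1
  x=-2.723: |R|=0.53150 <1
  x=-2.392: |R|=0.42091 <1
  x=-5.029: |R|=1.06372 >1
  x=-5.010: |R|=1.06052 >1
  x=-4.934: |R|=1.04755 >1
Stable set (-4.6667, 0).

left endpoint -4.6667.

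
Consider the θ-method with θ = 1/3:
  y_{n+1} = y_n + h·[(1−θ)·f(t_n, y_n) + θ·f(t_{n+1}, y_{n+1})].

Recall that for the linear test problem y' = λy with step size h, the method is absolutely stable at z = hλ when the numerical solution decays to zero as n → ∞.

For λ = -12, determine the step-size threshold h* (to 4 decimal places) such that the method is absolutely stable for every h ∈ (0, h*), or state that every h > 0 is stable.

Set f=λy, z=hλ:
  y_{n+1} = y_n + z·[2/3·y_n + 1/3·y_{n+1}] ⇒ (1 − 1/3z)y_{n+1} = (1 + 2/3z)y_n
  R(z) = (1 + 2/3z)/(1 − 1/3z).

Find x<0 with |R(x)|<1.
x=-1.25: |R|=0.1176
R=−1: 1+2/3x = −1+1/3x ⇒ -1/3x=2 ⇒ x=2/(-1/3)=-6.0000
Confirm numerically:
  x=-5.539: |R|=0.94601 <1
  x=-3.760: |R|=0.66864 <1
  x=-3.314: |R|=0.57460 <1
  x=-6.582: |R|=1.06074 >1
  x=-6.378: |R|=1.04031 >1
Interval (-6.0000, 0).

(-6.0000,0); λ=-12 ⇒ h* = (6)/12 = 0.5000.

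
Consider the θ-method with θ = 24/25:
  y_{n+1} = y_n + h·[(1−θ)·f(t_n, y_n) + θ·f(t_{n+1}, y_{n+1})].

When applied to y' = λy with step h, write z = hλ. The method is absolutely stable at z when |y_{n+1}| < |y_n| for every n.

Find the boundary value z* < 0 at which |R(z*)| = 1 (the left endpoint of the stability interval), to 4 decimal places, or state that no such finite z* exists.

On y'=λy, z=hλ:
  y_{n+1} = y_n + z·[1/25·y_n + 24/25·y_{n+1}] ⇒ (1 − 24/25z)y_{n+1} = (1 + 1/25z)y_n
  so R(z) = (1 + 1/25z)/(1 − 24/25z).

Find x<0 with |R(x)|<1.
x=-1: |R|=0.4898
x=-2: |R|=0.3151
x=-10: |R|=0.0566
x=-100: |R|=0.0309
θ=24/25≥1/2 ⇒ |1+1/25x|<|1−24/25x| ∀x<0 ⇒ stable on all of ℝ⁻.

interval (−∞, 0).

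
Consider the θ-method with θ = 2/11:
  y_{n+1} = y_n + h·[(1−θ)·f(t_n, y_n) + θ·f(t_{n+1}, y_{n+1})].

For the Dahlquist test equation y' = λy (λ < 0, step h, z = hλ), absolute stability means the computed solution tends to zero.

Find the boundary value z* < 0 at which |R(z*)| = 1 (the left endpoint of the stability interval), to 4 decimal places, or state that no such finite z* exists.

left endpoint -3.1429.

With y'=λy (z=hλ):
  y_{n+1} = y_n + z·[9/11·y_n + 2/11·y_{n+1}] ⇒ (1 − 2/11z)y_{n+1} = (1 + 9/11z)y_n
  ⇒ R(z) = (1 + 9/11z)/(1 − 2/11z).

Find x<0 with |R(x)|<1.
x=-0.66: |R|=0.4107
R=−1: 1+9/11x = −1+2/11x ⇒ -7/11x=2 ⇒ x=2/(-7/11)=-3.1429
Confirm numerically:
  x=-3.011: |R|=0.94578 <1
  x=-2.705: |R|=0.81322 <1
  x=-2.309: |R|=0.62626 <1
  x=-1.358: |R|=0.08909 <1
  x=-3.401: |R|=1.10151 >1
  x=-3.284: |R|=1.05624 >1
So |R|<1 on (-3.1429, 0).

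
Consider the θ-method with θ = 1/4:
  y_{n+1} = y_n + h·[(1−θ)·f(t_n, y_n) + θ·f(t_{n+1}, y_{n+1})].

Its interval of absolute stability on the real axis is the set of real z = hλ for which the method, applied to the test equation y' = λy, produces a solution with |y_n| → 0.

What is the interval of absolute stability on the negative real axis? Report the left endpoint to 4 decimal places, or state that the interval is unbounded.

(-4.0000, 0).

On y'=λy, z=hλ:
  y_{n+1} = y_n + z·[3/4·y_n + 1/4·y_{n+1}] ⇒ (1 − 1/4z)y_{n+1} = (1 + 3/4z)y_n
  ⇒ R(z) = (1 + 3/4z)/(1 − 1/4z).

Need |R(x)|<1, x<0.
x=-0.42: |R|=0.6199
R=−1: 1+3/4x = −1+1/4x ⇒ -1/2x=2 ⇒ x=2/(-1/2)=-4.0000
Confirm numerically:
  x=-2.046: |R|=0.35362 <1
  x=-1.874: |R|=0.27613 <1
  x=-1.657: |R|=0.17165 <1
  x=-4.574: |R|=1.13389 >1
  x=-4.303: |R|=1.07299 >1
  x=-4.291: |R|=1.07020 >1
So |R|<1 on (-4.0000, 0).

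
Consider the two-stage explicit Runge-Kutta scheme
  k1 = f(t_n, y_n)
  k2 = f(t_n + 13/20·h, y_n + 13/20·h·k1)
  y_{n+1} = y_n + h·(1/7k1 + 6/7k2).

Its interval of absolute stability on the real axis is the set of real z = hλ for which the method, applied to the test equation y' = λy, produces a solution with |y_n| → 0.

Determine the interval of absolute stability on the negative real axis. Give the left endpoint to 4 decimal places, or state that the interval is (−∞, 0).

z∈(-1.7949,0).

With y'=λy (z=hλ):
  k1=λy_n ⇒ h·k1=z·y_n;  k2=λ(1+13/20z)y_n ⇒ h·k2=z(1+13/20z)y_n
  y_{n+1}/y_n = 1 + 1/7z + 6/7z(1+13/20z) = 1 + z + 39/70z²
  so R(z) = 1 + z + 39/70z².

Boundary: |R(x)|=1, x<0.
x=-1.29: |R|=0.6371
R=1: x+39/70x²=0 ⇒ x=−70/39=-1.7949; min R=1−1/(4·39/70)=0.5513>−1
Confirm numerically:
  x=-1.579: |R|=0.81009 <1
  x=-1.542: |R|=0.78275 <1
  x=-0.816: |R|=0.55498 <1
  x=-2.370: |R|=1.75942 >1
  x=-2.316: |R|=1.67243 >1
Stable set (-1.7949, 0).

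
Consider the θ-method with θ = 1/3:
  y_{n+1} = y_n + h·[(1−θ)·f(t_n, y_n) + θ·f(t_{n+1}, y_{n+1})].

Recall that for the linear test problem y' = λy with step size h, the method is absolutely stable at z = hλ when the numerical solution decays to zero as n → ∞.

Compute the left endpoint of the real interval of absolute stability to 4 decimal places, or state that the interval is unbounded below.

z* = -6.0000.

On y'=λy, z=hλ:
  y_{n+1} = y_n + z·[2/3·y_n + 1/3·y_{n+1}] ⇒ (1 − 1/3z)y_{n+1} = (1 + 2/3z)y_n
  ⇒ R(z) = (1 + 2/3z)/(1 − 1/3z).

Find x<0 with |R(x)|<1.
x=-1.05: |R|=0.2222
R=−1: 1+2/3x = −1+1/3x ⇒ -1/3x=2 ⇒ x=2/(-1/3)=-6.0000
Confirm numerically:
  x=-4.600: |R|=0.81579 <1
  x=-4.161: |R|=0.74319 <1
  x=-3.178: |R|=0.54322 <1
  x=-2.741: |R|=0.43233 <1
  x=-6.581: |R|=1.06064 >1
  x=-6.380: |R|=1.04051 >1
  x=-6.317: |R|=1.03402 >1
So |R|<1 on (-6.0000, 0).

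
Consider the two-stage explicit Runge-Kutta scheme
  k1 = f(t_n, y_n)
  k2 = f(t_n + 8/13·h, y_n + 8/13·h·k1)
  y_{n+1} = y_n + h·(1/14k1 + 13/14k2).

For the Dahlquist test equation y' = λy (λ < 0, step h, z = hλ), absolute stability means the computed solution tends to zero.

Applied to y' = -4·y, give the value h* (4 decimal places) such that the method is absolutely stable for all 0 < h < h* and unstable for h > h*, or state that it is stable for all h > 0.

(-1.7500,0); λ=-4 ⇒ h* = (7/4)/4 = 0.4375.

On y'=λy, z=hλ:
  k1=λy_n ⇒ h·k1=z·y_n;  k2=λ(1+8/13z)y_n ⇒ h·k2=z(1+8/13z)y_n
  y_{n+1}/y_n = 1 + 1/14z + 13/14z(1+8/13z) = 1 + z + 4/7z²
  Hence R(z) = 1 + z + 4/7z².

Find x<0 with |R(x)|<1.
x=-1.11: |R|=0.5941
R=1: x+4/7x²=0 ⇒ x=−7/4=-1.7500; min R=1−1/(4·4/7)=0.5625>−1
Confirm numerically:
  x=-1.490: |R|=0.77863 <1
  x=-1.421: |R|=0.73285 <1
  x=-0.828: |R|=0.56376 <1
  x=-0.739: |R|=0.57307 <1
  x=-2.180: |R|=1.53566 >1
  x=-2.058: |R|=1.36221 >1
  x=-1.822: |R|=1.07496 >1
Interval (-1.7500, 0).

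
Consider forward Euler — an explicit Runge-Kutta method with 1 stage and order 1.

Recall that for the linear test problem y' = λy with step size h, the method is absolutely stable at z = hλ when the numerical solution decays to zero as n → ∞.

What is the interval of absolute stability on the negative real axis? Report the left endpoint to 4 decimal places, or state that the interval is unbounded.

(-2.0000, 0).

Set f=λy, z=hλ:
  order 1, 1-stage ⇒ R(z)=1+z
  (e.g. R(-0.32)=0.68000, |R|=0.68000)

Find x<0 with |R(x)|<1.
x=-0.32: |R|=0.6800
|R(-1.52)|=0.5200 |R(-1.22)|=0.2200 |R(-0.9)|=0.1000
Bisect:
  x_lo=-2.6216 |R|=1.6216  x_hi=-0.3550 |R|=0.6450
  mid=-1.48831 |R|=0.48831 →hi
  mid=-2.05497 |R|=1.05497 →lo
  mid=-1.77164 |R|=0.77164 →hi
  mid=-1.91330 |R|=0.91330 →hi
  mid=-1.98414 |R|=0.98414 →hi
  mid=-2.01955 |R|=1.01955 →lo
  mid=-2.00184 |R|=1.00184 →lo
  ...
  [-2.00005,-1.99991] ⇒ x*=-2.0000
Stable set (-2.0000, 0).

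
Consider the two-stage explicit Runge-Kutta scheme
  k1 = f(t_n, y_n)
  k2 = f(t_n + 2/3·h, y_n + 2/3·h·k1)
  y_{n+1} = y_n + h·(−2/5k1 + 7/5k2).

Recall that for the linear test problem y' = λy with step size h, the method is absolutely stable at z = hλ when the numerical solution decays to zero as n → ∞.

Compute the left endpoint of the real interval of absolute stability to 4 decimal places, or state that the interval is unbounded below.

Set f=λy, z=hλ:
  k1=λy_n ⇒ h·k1=z·y_n;  k2=λ(1+2/3z)y_n ⇒ h·k2=z(1+2/3z)y_n
  y_{n+1}/y_n = 1 − 2/5z + 7/5z(1+2/3z) = 1 + z + 14/15z²
  so R(z) = 1 + z + 14/15z².

Find x<0 with |R(x)|<1.
x=-0.36: |R|=0.7610
R=1: x+14/15x²=0 ⇒ x=−15/14=-1.0714; min R=1−1/(4·14/15)=0.7321>−1
Confirm numerically:
  x=-0.625: |R|=0.73958 <1
  x=-0.470: |R|=0.73617 <1
  x=-0.432: |R|=0.74218 <1
  x=-1.320: |R|=1.30624 >1
  x=-1.313: |R|=1.29604 >1
  x=-1.302: |R|=1.28019 >1
So |R|<1 on (-1.0714, 0).

z* = -1.0714.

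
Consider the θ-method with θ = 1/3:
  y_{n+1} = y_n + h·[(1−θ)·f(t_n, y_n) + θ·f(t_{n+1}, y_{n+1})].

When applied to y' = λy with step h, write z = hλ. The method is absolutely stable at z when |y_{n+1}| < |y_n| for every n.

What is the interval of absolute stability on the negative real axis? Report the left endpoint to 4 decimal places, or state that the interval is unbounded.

Test eqn y'=λy, z=hλ:
  y_{n+1} = y_n + z·[2/3·y_n + 1/3·y_{n+1}] ⇒ (1 − 1/3z)y_{n+1} = (1 + 2/3z)y_n
  R(z) = (1 + 2/3z)/(1 − 1/3z).

Solve |R(x)|<1 on ℝ⁻.
x=-0.77: |R|=0.3873
R=−1: 1+2/3x = −1+1/3x ⇒ -1/3x=2 ⇒ x=2/(-1/3)=-6.0000
Confirm numerically:
  x=-5.384: |R|=0.92653 <1
  x=-4.008: |R|=0.71575 <1
  x=-3.557: |R|=0.62742 <1
  x=-3.474: |R|=0.60982 <1
  x=-6.549: |R|=1.05749 >1
  x=-6.275: |R|=1.02965 >1
  x=-6.070: |R|=1.00772 >1
Interval (-6.0000, 0).

z∈(-6.0000,0).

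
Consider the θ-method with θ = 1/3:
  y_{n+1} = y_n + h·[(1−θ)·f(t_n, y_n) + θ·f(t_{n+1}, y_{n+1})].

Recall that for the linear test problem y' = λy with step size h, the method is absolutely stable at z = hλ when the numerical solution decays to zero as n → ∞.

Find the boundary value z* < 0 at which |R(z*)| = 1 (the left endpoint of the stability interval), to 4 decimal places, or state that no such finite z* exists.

Test eqn y'=λy, z=hλ:
  y_{n+1} = y_n + z·[2/3·y_n + 1/3·y_{n+1}] ⇒ (1 − 1/3z)y_{n+1} = (1 + 2/3z)y_n
  Hence R(z) = (1 + 2/3z)/(1 − 1/3z).

Boundary: |R(x)|=1, x<0.
x=-1.71: |R|=0.0892
R=−1: 1+2/3x = −1+1/3x ⇒ -1/3x=2 ⇒ x=2/(-1/3)=-6.0000
Confirm numerically:
  x=-5.085: |R|=0.88683 <1
  x=-4.647: |R|=0.82307 <1
  x=-3.882: |R|=0.69224 <1
  x=-3.351: |R|=0.58290 <1
  x=-6.492: |R|=1.05183 >1
  x=-6.046: |R|=1.00509 >1
Interval (-6.0000, 0).

z* = -6.0000.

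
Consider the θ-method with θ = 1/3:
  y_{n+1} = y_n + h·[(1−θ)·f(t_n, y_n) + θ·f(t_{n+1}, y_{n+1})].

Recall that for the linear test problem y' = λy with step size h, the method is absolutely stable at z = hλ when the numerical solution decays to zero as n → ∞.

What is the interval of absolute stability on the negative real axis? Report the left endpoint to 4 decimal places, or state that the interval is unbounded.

With y'=λy (z=hλ):
  y_{n+1} = y_n + z·[2/3·y_n + 1/3·y_{n+1}] ⇒ (1 − 1/3z)y_{n+1} = (1 + 2/3z)y_n
  so R(z) = (1 + 2/3z)/(1 − 1/3z).

Find x<0 with |R(x)|<1.
x=-0.41: |R|=0.6393
R=−1: 1+2/3x = −1+1/3x ⇒ -1/3x=2 ⇒ x=2/(-1/3)=-6.0000
Confirm numerically:
  x=-5.458: |R|=0.93592 <1
  x=-5.130: |R|=0.89299 <1
  x=-4.217: |R|=0.75294 <1
  x=-3.571: |R|=0.63035 <1
  x=-6.570: |R|=1.05956 >1
  x=-6.498: |R|=1.05243 >1
  x=-6.406: |R|=1.04316 >1
So |R|<1 on (-6.0000, 0).

z∈(-6.0000,0).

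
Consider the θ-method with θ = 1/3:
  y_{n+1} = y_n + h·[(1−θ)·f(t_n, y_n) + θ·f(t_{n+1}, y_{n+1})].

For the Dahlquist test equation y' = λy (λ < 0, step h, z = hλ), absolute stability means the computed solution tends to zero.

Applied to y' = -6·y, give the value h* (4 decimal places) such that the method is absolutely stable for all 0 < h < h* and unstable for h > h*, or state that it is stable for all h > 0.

Test eqn y'=λy, z=hλ:
  y_{n+1} = y_n + z·[2/3·y_n + 1/3·y_{n+1}] ⇒ (1 − 1/3z)y_{n+1} = (1 + 2/3z)y_n
  ⇒ R(z) = (1 + 2/3z)/(1 − 1/3z).

Find x<0 with |R(x)|<1.
x=-1.43: |R|=0.0316
R=−1: 1+2/3x = −1+1/3x ⇒ -1/3x=2 ⇒ x=2/(-1/3)=-6.0000
Confirm numerically:
  x=-5.542: |R|=0.94638 <1
  x=-5.396: |R|=0.92806 <1
  x=-5.366: |R|=0.92422 <1
  x=-3.005: |R|=0.50125 <1
  x=-6.480: |R|=1.05063 >1
  x=-6.459: |R|=1.04853 >1
Interval (-6.0000, 0).

(-6.0000,0); λ=-6 ⇒ h* = (6)/6 = 1.0000.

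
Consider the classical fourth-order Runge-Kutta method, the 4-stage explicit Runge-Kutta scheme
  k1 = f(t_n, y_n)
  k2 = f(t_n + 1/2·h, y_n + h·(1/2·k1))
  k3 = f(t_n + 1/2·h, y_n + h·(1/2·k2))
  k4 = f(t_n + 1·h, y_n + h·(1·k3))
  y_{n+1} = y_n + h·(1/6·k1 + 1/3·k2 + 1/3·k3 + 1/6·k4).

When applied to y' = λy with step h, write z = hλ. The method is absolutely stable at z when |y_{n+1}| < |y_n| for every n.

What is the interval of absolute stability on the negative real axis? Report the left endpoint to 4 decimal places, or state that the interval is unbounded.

z∈(-2.7853,0).

Test eqn y'=λy, z=hλ:
  order 4, 4-stage ⇒ R(z)=1+z+z^2/2+z^3/6+z^4/24
  (e.g. R(-1.07)=0.35289, |R|=0.35289)

Need |R(x)|<1, x<0.
x=-1.07: |R|=0.3529
|R(-0.91)|=0.4070 |R(-0.84)|=0.4348 |R(-0.74)|=0.4788
Bisect:
  x_lo=-3.2622 |R|=1.9915  x_hi=-0.2661 |R|=0.7664
  mid=-1.76413 |R|=0.28047 →hi
  mid=-2.51315 |R|=0.66146 →hi
  mid=-2.88766 |R|=1.16563 →lo
  mid=-2.70041 |R|=0.87938 →hi
  mid=-2.79403 |R|=1.01326 →lo
  mid=-2.74722 |R|=0.94410 →hi
  mid=-2.77063 |R|=0.97811 →hi
  mid=-2.78233 |R|=0.99554 →hi
  ...
  [-2.78544,-2.78526] ⇒ x*=-2.7853
So |R|<1 on (-2.7853, 0).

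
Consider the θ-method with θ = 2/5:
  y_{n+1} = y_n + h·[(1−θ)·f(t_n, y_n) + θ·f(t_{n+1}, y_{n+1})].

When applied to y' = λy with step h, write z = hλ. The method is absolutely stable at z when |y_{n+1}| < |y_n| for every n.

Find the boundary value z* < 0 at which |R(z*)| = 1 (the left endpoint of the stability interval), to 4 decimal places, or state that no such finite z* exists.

left endpoint -10.0000.

Test eqn y'=λy, z=hλ:
  y_{n+1} = y_n + z·[3/5·y_n + 2/5·y_{n+1}] ⇒ (1 − 2/5z)y_{n+1} = (1 + 3/5z)y_n
  R(z) = (1 + 3/5z)/(1 − 2/5z).

Solve |R(x)|<1 on ℝ⁻.
x=-0.99: |R|=0.2908
R=−1: 1+3/5x = −1+2/5x ⇒ -1/5x=2 ⇒ x=2/(-1/5)=-10.0000
Confirm numerically:
  x=-9.181: |R|=0.96494 <1
  x=-9.144: |R|=0.96324 <1
  x=-7.470: |R|=0.87312 <1
  x=-4.707: |R|=0.63279 <1
  x=-10.290: |R|=1.01134 >1
  x=-10.196: |R|=1.00772 >1
Interval (-10.0000, 0).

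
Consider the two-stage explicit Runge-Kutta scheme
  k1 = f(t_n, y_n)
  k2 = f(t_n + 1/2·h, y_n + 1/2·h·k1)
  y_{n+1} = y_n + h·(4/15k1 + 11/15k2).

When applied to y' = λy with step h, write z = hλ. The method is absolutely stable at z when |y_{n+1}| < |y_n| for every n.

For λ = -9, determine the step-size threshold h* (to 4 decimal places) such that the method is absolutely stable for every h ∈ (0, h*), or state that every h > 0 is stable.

(-2.7273,0); λ=-9 ⇒ h* = (30/11)/9 = 0.3030.

Test eqn y'=λy, z=hλ:
  k1=λy_n ⇒ h·k1=z·y_n;  k2=λ(1+1/2z)y_n ⇒ h·k2=z(1+1/2z)y_n
  y_{n+1}/y_n = 1 + 4/15z + 11/15z(1+1/2z) = 1 + z + 11/30z²
  R(z) = 1 + z + 11/30z².

Boundary: |R(x)|=1, x<0.
x=-0.66: |R|=0.4997
R=1: x+11/30x²=0 ⇒ x=−30/11=-2.7273; min R=1−1/(4·11/30)=0.3182>−1
Confirm numerically:
  x=-2.151: |R|=0.54549 <1
  x=-1.802: |R|=0.38864 <1
  x=-1.727: |R|=0.36659 <1
  x=-1.461: |R|=0.32166 <1
  x=-3.225: |R|=1.58856 >1
  x=-3.086: |R|=1.40591 >1
  x=-2.815: |R|=1.09055 >1
Interval (-2.7273, 0).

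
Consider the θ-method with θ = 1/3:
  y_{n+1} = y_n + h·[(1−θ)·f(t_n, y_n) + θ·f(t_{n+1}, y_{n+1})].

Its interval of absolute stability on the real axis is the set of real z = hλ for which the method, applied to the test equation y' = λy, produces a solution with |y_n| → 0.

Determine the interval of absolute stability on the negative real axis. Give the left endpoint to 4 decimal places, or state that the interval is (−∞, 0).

On y'=λy, z=hλ:
  y_{n+1} = y_n + z·[2/3·y_n + 1/3·y_{n+1}] ⇒ (1 − 1/3z)y_{n+1} = (1 + 2/3z)y_n
  R(z) = (1 + 2/3z)/(1 − 1/3z).

Need |R(x)|<1, x<0.
x=-0.54: |R|=0.5424
R=−1: 1+2/3x = −1+1/3x ⇒ -1/3x=2 ⇒ x=2/(-1/3)=-6.0000
Confirm numerically:
  x=-5.048: |R|=0.88171 <1
  x=-3.962: |R|=0.70727 <1
  x=-3.303: |R|=0.57211 <1
  x=-3.214: |R|=0.55166 <1
  x=-6.597: |R|=1.06221 >1
  x=-6.525: |R|=1.05512 >1
  x=-6.445: |R|=1.04711 >1
So |R|<1 on (-6.0000, 0).

z∈(-6.0000,0).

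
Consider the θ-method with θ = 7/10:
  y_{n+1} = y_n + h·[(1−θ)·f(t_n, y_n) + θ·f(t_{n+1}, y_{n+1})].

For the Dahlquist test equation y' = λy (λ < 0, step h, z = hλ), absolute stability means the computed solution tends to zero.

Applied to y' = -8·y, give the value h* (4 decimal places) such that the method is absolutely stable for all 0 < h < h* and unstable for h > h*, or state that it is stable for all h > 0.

(−∞, 0) — no finite endpoint. Any h>0 works for λ=-8.

Set f=λy, z=hλ:
  y_{n+1} = y_n + z·[3/10·y_n + 7/10·y_{n+1}] ⇒ (1 − 7/10z)y_{n+1} = (1 + 3/10z)y_n
  so R(z) = (1 + 3/10z)/(1 − 7/10z).

Need |R(x)|<1, x<0.
x=-1.57: |R|=0.2520
x=-2: |R|=0.1667
x=-10: |R|=0.2500
x=-100: |R|=0.4085
θ=7/10≥1/2 ⇒ |1+3/10x|<|1−7/10x| ∀x<0 ⇒ stable on all of ℝ⁻.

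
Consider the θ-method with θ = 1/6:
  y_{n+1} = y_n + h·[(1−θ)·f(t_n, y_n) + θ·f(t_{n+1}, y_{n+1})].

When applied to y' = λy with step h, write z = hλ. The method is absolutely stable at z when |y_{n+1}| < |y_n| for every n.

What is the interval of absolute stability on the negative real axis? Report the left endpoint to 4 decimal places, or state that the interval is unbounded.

(-3.0000, 0).

Test eqn y'=λy, z=hλ:
  y_{n+1} = y_n + z·[5/6·y_n + 1/6·y_{n+1}] ⇒ (1 − 1/6z)y_{n+1} = (1 + 5/6z)y_n
  so R(z) = (1 + 5/6z)/(1 − 1/6z).

Solve |R(x)|<1 on ℝ⁻.
x=-1.45: |R|=0.1678
R=−1: 1+5/6x = −1+1/6x ⇒ -2/3x=2 ⇒ x=2/(-2/3)=-3.0000
Confirm numerically:
  x=-1.937: |R|=0.46428 <1
  x=-1.634: |R|=0.28425 <1
  x=-1.514: |R|=0.20894 <1
  x=-3.482: |R|=1.20333 >1
  x=-3.177: |R|=1.07715 >1
  x=-3.034: |R|=1.01505 >1
Interval (-3.0000, 0).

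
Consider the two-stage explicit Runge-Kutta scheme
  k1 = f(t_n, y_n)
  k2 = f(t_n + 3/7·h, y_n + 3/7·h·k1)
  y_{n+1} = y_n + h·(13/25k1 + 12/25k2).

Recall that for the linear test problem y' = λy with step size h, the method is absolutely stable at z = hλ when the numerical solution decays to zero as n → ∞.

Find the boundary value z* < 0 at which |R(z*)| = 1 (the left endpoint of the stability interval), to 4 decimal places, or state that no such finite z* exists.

left endpoint -4.8611.

On y'=λy, z=hλ:
  k1=λy_n ⇒ h·k1=z·y_n;  k2=λ(1+3/7z)y_n ⇒ h·k2=z(1+3/7z)y_n
  y_{n+1}/y_n = 1 + 13/25z + 12/25z(1+3/7z) = 1 + z + 36/175z²
  so R(z) = 1 + z + 36/175z².

Boundary: |R(x)|=1, x<0.
x=-0.56: |R|=0.5045
R=1: x+36/175x²=0 ⇒ x=−175/36=-4.8611; min R=1−1/(4·36/175)=-0.2153>−1
Confirm numerically:
  x=-3.618: |R|=0.07478 <1
  x=-3.247: |R|=0.07815 <1
  x=-2.838: |R|=0.18113 <1
  x=-5.418: |R|=1.62069 >1
  x=-5.098: |R|=1.24843 >1
So |R|<1 on (-4.8611, 0).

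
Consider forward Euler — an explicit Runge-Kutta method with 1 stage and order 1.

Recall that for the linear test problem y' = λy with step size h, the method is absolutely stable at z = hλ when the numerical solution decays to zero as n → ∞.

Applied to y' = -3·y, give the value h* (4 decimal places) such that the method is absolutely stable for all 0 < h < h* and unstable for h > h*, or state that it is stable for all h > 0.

(-2.0000,0); λ=-3 ⇒ h* = 0.6667.

With y'=λy (z=hλ):
  order 1, 1-stage ⇒ R(z)=1+z
  (e.g. R(-1.78)=-0.78000, |R|=0.78000)

Need |R(x)|<1, x<0.
x=-1.78: |R|=0.7800
|R(-1.92)|=0.9200 |R(-1.57)|=0.5700 |R(-0.53)|=0.4700
Bisect:
  x_lo=-2.4636 |R|=1.4636  x_hi=-0.0776 |R|=0.9224
  mid=-1.27063 |R|=0.27063 →hi
  mid=-1.86712 |R|=0.86712 →hi
  mid=-2.16537 |R|=1.16537 →lo
  mid=-2.01625 |R|=1.01625 →lo
  mid=-1.94168 |R|=0.94168 →hi
  mid=-1.97897 |R|=0.97897 →hi
  mid=-1.99761 |R|=0.99761 →hi
  ...
  [-2.00008,-1.99994] ⇒ x*=-2.0000
Interval (-2.0000, 0).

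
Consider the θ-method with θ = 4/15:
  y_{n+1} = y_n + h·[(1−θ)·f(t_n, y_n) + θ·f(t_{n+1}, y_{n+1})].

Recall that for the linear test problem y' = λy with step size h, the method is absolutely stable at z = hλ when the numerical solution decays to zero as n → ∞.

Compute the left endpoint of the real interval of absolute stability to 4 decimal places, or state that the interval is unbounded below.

Test eqn y'=λy, z=hλ:
  y_{n+1} = y_n + z·[11/15·y_n + 4/15·y_{n+1}] ⇒ (1 − 4/15z)y_{n+1} = (1 + 11/15z)y_n
  Hence R(z) = (1 + 11/15z)/(1 − 4/15z).

Find x<0 with |R(x)|<1.
x=-1.02: |R|=0.1981
R=−1: 1+11/15x = −1+4/15x ⇒ -7/15x=2 ⇒ x=2/(-7/15)=-4.2857
Confirm numerically:
  x=-3.153: |R|=0.71284 <1
  x=-3.122: |R|=0.70365 <1
  x=-2.850: |R|=0.61932 <1
  x=-2.129: |R|=0.35801 <1
  x=-4.662: |R|=1.07828 >1
  x=-4.477: |R|=1.04069 >1
Interval (-4.2857, 0).

left endpoint -4.2857.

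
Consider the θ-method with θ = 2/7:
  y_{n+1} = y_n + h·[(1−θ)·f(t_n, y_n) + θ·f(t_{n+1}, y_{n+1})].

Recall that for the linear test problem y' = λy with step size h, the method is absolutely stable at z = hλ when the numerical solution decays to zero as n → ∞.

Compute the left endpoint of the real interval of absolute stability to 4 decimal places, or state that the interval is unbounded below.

z* = -4.6667.

On y'=λy, z=hλ:
  y_{n+1} = y_n + z·[5/7·y_n + 2/7·y_{n+1}] ⇒ (1 − 2/7z)y_{n+1} = (1 + 5/7z)y_n
  R(z) = (1 + 5/7z)/(1 − 2/7z).

Solve |R(x)|<1 on ℝ⁻.
x=-0.36: |R|=0.6736
R=−1: 1+5/7x = −1+2/7x ⇒ -3/7x=2 ⇒ x=2/(-3/7)=-4.6667
Confirm numerically:
  x=-4.166: |R|=0.90203 <1
  x=-2.600: |R|=0.49180 <1
  x=-2.574: |R|=0.48321 <1
  x=-2.469: |R|=0.44773 <1
  x=-4.845: |R|=1.03206 >1
  x=-4.797: |R|=1.02356 >1
  x=-4.750: |R|=1.01515 >1
Stable set (-4.6667, 0).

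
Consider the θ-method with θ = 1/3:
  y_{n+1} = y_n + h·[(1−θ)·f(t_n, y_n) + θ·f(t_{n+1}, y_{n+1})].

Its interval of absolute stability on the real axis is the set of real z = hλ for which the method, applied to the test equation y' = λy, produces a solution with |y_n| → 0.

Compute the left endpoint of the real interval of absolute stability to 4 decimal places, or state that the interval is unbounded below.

left endpoint -6.0000.

Test eqn y'=λy, z=hλ:
  y_{n+1} = y_n + z·[2/3·y_n + 1/3·y_{n+1}] ⇒ (1 − 1/3z)y_{n+1} = (1 + 2/3z)y_n
  ⇒ R(z) = (1 + 2/3z)/(1 − 1/3z).

Solve |R(x)|<1 on ℝ⁻.
x=-0.84: |R|=0.3437
R=−1: 1+2/3x = −1+1/3x ⇒ -1/3x=2 ⇒ x=2/(-1/3)=-6.0000
Confirm numerically:
  x=-5.159: |R|=0.89692 <1
  x=-5.118: |R|=0.89135 <1
  x=-3.601: |R|=0.63657 <1
  x=-6.423: |R|=1.04489 >1
  x=-6.163: |R|=1.01779 >1
  x=-6.097: |R|=1.01066 >1
So |R|<1 on (-6.0000, 0).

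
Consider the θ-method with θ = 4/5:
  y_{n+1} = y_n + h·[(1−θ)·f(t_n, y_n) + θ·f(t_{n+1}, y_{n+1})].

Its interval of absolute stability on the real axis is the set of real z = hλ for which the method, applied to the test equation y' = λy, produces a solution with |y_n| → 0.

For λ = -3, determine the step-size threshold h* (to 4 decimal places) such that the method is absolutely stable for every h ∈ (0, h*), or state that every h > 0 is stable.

With y'=λy (z=hλ):
  y_{n+1} = y_n + z·[1/5·y_n + 4/5·y_{n+1}] ⇒ (1 − 4/5z)y_{n+1} = (1 + 1/5z)y_n
  so R(z) = (1 + 1/5z)/(1 − 4/5z).

Find x<0 with |R(x)|<1.
x=-0.54: |R|=0.6229
x=-2: |R|=0.2308
x=-10: |R|=0.1111
x=-100: |R|=0.2346
θ=4/5≥1/2 ⇒ |1+1/5x|<|1−4/5x| ∀x<0 ⇒ unbounded interval.

(−∞, 0) — no finite endpoint. Any h>0 works for λ=-3.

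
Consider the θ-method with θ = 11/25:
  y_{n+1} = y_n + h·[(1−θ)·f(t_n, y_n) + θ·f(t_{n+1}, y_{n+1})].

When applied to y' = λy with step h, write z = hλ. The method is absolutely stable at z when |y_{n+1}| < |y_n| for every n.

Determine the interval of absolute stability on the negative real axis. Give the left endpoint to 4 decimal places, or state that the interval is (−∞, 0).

On y'=λy, z=hλ:
  y_{n+1} = y_n + z·[14/25·y_n + 11/25·y_{n+1}] ⇒ (1 − 11/25z)y_{n+1} = (1 + 14/25z)y_n
  ⇒ R(z) = (1 + 14/25z)/(1 − 11/25z).

Boundary: |R(x)|=1, x<0.
x=-0.37: |R|=0.6818
R=−1: 1+14/25x = −1+11/25x ⇒ -3/25x=2 ⇒ x=2/(-3/25)=-16.6667
Confirm numerically:
  x=-15.519: |R|=0.98241 <1
  x=-13.516: |R|=0.94558 <1
  x=-11.876: |R|=0.90766 <1
  x=-9.964: |R|=0.85061 <1
  x=-17.093: |R|=1.00600 >1
  x=-16.864: |R|=1.00281 >1
Interval (-16.6667, 0).

(-16.6667, 0).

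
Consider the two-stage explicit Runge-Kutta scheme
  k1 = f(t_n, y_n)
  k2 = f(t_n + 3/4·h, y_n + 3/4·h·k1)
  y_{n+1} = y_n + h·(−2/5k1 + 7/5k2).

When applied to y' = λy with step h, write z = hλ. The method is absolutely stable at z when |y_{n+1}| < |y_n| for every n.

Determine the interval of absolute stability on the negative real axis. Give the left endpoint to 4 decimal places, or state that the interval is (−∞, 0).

With y'=λy (z=hλ):
  k1=λy_n ⇒ h·k1=z·y_n;  k2=λ(1+3/4z)y_n ⇒ h·k2=z(1+3/4z)y_n
  y_{n+1}/y_n = 1 − 2/5z + 7/5z(1+3/4z) = 1 + z + 21/20z²
  so R(z) = 1 + z + 21/20z².

Find x<0 with |R(x)|<1.
x=-0.43: |R|=0.7641
R=1: x+21/20x²=0 ⇒ x=−20/21=-0.9524; min R=1−1/(4·21/20)=0.7619>−1
Confirm numerically:
  x=-0.749: |R|=0.84005 <1
  x=-0.737: |R|=0.83333 <1
  x=-0.584: |R|=0.77411 <1
  x=-0.454: |R|=0.76242 <1
  x=-1.516: |R|=1.89717 >1
  x=-1.102: |R|=1.17312 >1
  x=-0.996: |R|=1.04562 >1
Interval (-0.9524, 0).

(-0.9524, 0).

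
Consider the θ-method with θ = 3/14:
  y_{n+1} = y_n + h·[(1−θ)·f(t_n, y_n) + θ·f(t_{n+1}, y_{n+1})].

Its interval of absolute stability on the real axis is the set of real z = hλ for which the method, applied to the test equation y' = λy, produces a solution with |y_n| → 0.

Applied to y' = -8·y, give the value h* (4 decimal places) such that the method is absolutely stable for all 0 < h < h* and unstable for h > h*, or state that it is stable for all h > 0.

(-3.5000,0); λ=-8 ⇒ h* = (7/2)/8 = 0.4375.

On y'=λy, z=hλ:
  y_{n+1} = y_n + z·[11/14·y_n + 3/14·y_{n+1}] ⇒ (1 − 3/14z)y_{n+1} = (1 + 11/14z)y_n
  R(z) = (1 + 11/14z)/(1 − 3/14z).

Solve |R(x)|<1 on ℝ⁻.
x=-0.96: |R|=0.2038
R=−1: 1+11/14x = −1+3/14x ⇒ -4/7x=2 ⇒ x=2/(-4/7)=-3.5000
Confirm numerically:
  x=-2.643: |R|=0.68735 <1
  x=-1.951: |R|=0.37581 <1
  x=-1.787: |R|=0.29219 <1
  x=-3.749: |R|=1.07890 >1
  x=-3.722: |R|=1.07057 >1
Stable set (-3.5000, 0).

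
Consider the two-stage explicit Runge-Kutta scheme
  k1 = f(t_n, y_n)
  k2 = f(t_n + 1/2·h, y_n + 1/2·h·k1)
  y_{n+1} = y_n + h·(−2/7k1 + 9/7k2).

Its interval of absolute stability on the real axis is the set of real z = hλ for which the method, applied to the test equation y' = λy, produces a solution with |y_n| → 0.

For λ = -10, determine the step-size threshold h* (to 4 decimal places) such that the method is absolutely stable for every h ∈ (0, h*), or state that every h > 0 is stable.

(-1.5556,0); λ=-10 ⇒ h* = (14/9)/10 = 0.1556.

On y'=λy, z=hλ:
  k1=λy_n ⇒ h·k1=z·y_n;  k2=λ(1+1/2z)y_n ⇒ h·k2=z(1+1/2z)y_n
  y_{n+1}/y_n = 1 − 2/7z + 9/7z(1+1/2z) = 1 + z + 9/14z²
  so R(z) = 1 + z + 9/14z².

Find x<0 with |R(x)|<1.
x=-1: |R|=0.6429
R=1: x+9/14x²=0 ⇒ x=−14/9=-1.5556; min R=1−1/(4·9/14)=0.6111>−1
Confirm numerically:
  x=-1.514: |R|=0.95955 <1
  x=-1.397: |R|=0.85761 <1
  x=-0.966: |R|=0.63389 <1
  x=-0.624: |R|=0.62631 <1
  x=-2.130: |R|=1.78658 >1
  x=-1.701: |R|=1.15904 >1
So |R|<1 on (-1.5556, 0).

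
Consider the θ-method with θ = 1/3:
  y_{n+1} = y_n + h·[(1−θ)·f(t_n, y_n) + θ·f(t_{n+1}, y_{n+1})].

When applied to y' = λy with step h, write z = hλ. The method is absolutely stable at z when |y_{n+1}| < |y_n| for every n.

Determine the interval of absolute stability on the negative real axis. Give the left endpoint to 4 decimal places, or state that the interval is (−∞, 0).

z∈(-6.0000,0).

On y'=λy, z=hλ:
  y_{n+1} = y_n + z·[2/3·y_n + 1/3·y_{n+1}] ⇒ (1 − 1/3z)y_{n+1} = (1 + 2/3z)y_n
  R(z) = (1 + 2/3z)/(1 − 1/3z).

Find x<0 with |R(x)|<1.
x=-0.81: |R|=0.3622
R=−1: 1+2/3x = −1+1/3x ⇒ -1/3x=2 ⇒ x=2/(-1/3)=-6.0000
Confirm numerically:
  x=-5.784: |R|=0.97541 <1
  x=-5.140: |R|=0.89435 <1
  x=-4.102: |R|=0.73275 <1
  x=-3.770: |R|=0.67061 <1
  x=-6.185: |R|=1.02014 >1
  x=-6.032: |R|=1.00354 >1
So |R|<1 on (-6.0000, 0).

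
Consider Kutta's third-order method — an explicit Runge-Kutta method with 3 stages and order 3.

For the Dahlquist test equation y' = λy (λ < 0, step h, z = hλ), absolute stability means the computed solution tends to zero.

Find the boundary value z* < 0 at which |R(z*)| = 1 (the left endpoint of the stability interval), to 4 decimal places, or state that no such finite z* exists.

With y'=λy (z=hλ):
  order 3, 3-stage ⇒ R(z)=1+z+z^2/2+z^3/6
  (e.g. R(-0.66)=0.50988, |R|=0.50988)

Solve |R(x)|<1 on ℝ⁻.
x=-0.66: |R|=0.5099
|R(-2.38)|=0.7947 |R(-2.18)|=0.5305 |R(-2.15)|=0.4951
Bisect:
  x_lo=-2.9132 |R|=1.7904  x_hi=-0.2176 |R|=0.8044
  mid=-1.56539 |R|=0.02052 →hi
  mid=-2.23929 |R|=0.60354 →hi
  mid=-2.57625 |R|=1.10750 →lo
  mid=-2.40777 |R|=0.83554 →hi
  mid=-2.49201 |R|=0.96623 →hi
  mid=-2.53413 |R|=1.03551 →lo
  mid=-2.51307 |R|=1.00053 →lo
  mid=-2.50254 |R|=0.98330 →hi
  mid=-2.50780 |R|=0.99189 →hi
  mid=-2.51044 |R|=0.99621 →hi
  ...
  [-2.51290,-2.51274] ⇒ x*=-2.5127
Stable set (-2.5127, 0).

left endpoint -2.5127.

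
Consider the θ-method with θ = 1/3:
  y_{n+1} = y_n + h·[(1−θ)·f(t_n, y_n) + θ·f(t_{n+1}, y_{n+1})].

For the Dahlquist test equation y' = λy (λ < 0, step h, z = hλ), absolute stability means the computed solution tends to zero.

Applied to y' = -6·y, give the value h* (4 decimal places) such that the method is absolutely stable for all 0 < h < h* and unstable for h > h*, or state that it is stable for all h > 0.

With y'=λy (z=hλ):
  y_{n+1} = y_n + z·[2/3·y_n + 1/3·y_{n+1}] ⇒ (1 − 1/3z)y_{n+1} = (1 + 2/3z)y_n
  R(z) = (1 + 2/3z)/(1 − 1/3z).

Need |R(x)|<1, x<0.
x=-0.37: |R|=0.6706
R=−1: 1+2/3x = −1+1/3x ⇒ -1/3x=2 ⇒ x=2/(-1/3)=-6.0000
Confirm numerically:
  x=-5.642: |R|=0.95857 <1
  x=-4.721: |R|=0.83435 <1
  x=-3.623: |R|=0.64110 <1
  x=-2.492: |R|=0.36125 <1
  x=-6.526: |R|=1.05522 >1
  x=-6.082: |R|=1.00903 >1
So |R|<1 on (-6.0000, 0).

(-6.0000,0); λ=-6 ⇒ h* = (6)/6 = 1.0000.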